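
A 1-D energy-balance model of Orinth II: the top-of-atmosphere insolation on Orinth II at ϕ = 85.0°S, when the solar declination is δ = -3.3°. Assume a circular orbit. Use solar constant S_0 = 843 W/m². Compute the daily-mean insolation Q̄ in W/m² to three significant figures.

Q̄ ≈ 52.8 W/m²

cos h₀ = −tan(-85.0°) tan(-3.300°) = -0.6591, h₀ = 2.2904 rad.
Bracket: h₀ sin ϕ sin δ + cos ϕ cos δ sin h₀ = 2.2904×-0.99619×-0.05756 + 0.08716×0.99834×0.75210 = 0.131333 + 0.065444 = 0.196777.
Q̄ = (S_0/π) × [bracket] = (843/π) × 0.196777 = 52.80 W/m².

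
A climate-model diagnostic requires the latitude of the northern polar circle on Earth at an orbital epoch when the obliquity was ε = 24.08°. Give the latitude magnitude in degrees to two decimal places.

The polar circle is the lowest latitude that experiences at least one full rotation of continuous daylight at the northern-summer solstice; it lies at |ϕ| = 90° − ε = 90° − 24.08° = 65.92°.

65.92°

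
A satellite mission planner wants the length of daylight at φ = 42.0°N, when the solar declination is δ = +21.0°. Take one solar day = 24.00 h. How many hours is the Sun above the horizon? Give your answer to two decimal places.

14.70 h

cos H₀ = −tan φ · tan δ = −tan(+42.0°) × tan(+21.000°) = -0.3456, so H₀ = 1.9237 rad = 110.22°.
Daylight = 2H₀/(2π) × 24.00 h = (1.9237/π) × 24.00 = 14.70 h.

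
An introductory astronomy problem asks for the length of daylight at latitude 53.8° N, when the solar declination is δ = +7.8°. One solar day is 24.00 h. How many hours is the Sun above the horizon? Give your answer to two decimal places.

cos h₀ = −tan ϕ · tan δ = −tan(+53.8°) × tan(+7.800°) = -0.1872, so h₀ = 1.7591 rad = 100.79°.
Daylight = 2h₀/(2π) × 24.00 h = (1.7591/π) × 24.00 = 13.44 h.

13.44 h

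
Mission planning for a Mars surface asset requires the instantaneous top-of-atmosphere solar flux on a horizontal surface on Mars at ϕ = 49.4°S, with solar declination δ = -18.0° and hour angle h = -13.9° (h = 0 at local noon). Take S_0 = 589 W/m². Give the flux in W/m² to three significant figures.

492 W/m²

cos θ_z = sin ϕ sin δ + cos ϕ cos δ cos h = 0.234628 + 0.600799 = 0.835427.
Flux = S_0 · cos θ_z = 589 × 0.835427 = 492.1 W/m².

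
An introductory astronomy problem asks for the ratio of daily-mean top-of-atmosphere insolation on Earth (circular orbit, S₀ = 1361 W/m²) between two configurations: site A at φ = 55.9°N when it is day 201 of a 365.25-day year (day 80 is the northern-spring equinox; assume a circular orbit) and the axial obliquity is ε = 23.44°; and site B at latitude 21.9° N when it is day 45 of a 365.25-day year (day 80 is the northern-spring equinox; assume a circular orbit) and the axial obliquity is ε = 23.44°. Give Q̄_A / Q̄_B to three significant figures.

Q̄_A / Q̄_B ≈ 1.36

— Configuration A (φ=+55.9°):
Solar longitude: λ_s = 360° × (201 − 80)/365.25 = 119.261°.
sin δ = sin 23.44° × sin 119.261° = 0.34703, so δ = +20.306°.
cos H₀ = −tan(+55.9°) tan(+20.306°) = -0.5465, H₀ = 2.1490 rad.
Bracket: H₀ sin φ sin δ + cos φ cos δ sin H₀ = 2.1490×0.82806×0.34703 + 0.56064×0.93785×0.83744 = 0.617540 + 0.440323 = 1.057863.
Q̄ = (S₀/π) × [bracket] = (1361/π) × 1.057863 = 458.29 W/m².
— Configuration B (φ=+21.9°):
Solar longitude: λ_s = 360° × (45 − 80)/365.25 = -34.497°, i.e. -34.497° + 360° = 325.503°.
sin δ = sin 23.44° × sin 325.503° = -0.22529, so δ = -13.020°.
cos H₀ = −tan(+21.9°) tan(-13.020°) = 0.0930, H₀ = 1.4777 rad.
Bracket: H₀ sin φ sin δ + cos φ cos δ sin H₀ = 1.4777×0.37299×-0.22529 + 0.92784×0.97429×0.99567 = -0.124172 + 0.900071 = 0.775899.
Q̄ = (S₀/π) × [bracket] = (1361/π) × 0.775899 = 336.13 W/m².
Ratio Q̄_A / Q̄_B = 458.29 / 336.13 = 1.363.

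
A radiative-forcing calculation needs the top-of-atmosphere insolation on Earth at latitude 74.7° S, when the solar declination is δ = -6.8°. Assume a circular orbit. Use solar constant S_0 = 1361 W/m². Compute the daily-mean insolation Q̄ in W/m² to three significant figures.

Q̄ ≈ 202 W/m²

cos h₀ = −tan(-74.7°) tan(-6.800°) = -0.4359, h₀ = 2.0218 rad.
Bracket: h₀ sin ϕ sin δ + cos ϕ cos δ sin h₀ = 2.0218×-0.96456×-0.11840 + 0.26387×0.99297×0.90001 = 0.230897 + 0.235816 = 0.466713.
Q̄ = (S_0/π) × [bracket] = (1361/π) × 0.466713 = 202.2 W/m².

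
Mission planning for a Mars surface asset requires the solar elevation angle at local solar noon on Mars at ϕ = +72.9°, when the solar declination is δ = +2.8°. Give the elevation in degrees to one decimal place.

19.9°

At local noon the hour angle is zero, so the zenith angle equals |ϕ − δ| = |+72.9° − (+2.800°)| = 70.100°.
Elevation = 90° − 70.100° = 19.9°.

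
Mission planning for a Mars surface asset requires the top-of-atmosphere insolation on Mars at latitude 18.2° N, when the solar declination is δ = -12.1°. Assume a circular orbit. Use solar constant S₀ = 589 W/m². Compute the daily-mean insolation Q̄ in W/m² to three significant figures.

Q̄ ≈ 155 W/m²

cos H₀ = −tan(+18.2°) tan(-12.100°) = 0.0705, H₀ = 1.5003 rad.
Bracket: H₀ sin φ sin δ + cos φ cos δ sin H₀ = 1.5003×0.31233×-0.20962 + 0.94997×0.97778×0.99751 = -0.098226 + 0.926549 = 0.828323.
Q̄ = (S₀/π) × [bracket] = (589/π) × 0.828323 = 155.3 W/m².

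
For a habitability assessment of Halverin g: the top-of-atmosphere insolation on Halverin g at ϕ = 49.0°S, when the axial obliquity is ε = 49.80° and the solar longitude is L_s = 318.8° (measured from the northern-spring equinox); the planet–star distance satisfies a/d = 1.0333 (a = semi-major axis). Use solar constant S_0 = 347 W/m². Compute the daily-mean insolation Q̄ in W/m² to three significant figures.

Solar declination: sin δ = sin ε · sin L_s = sin 49.80° × sin 318.8° = -0.50310, so δ = -30.206°.
cos h₀ = −tan(-49.0°) tan(-30.206°) = -0.6697, h₀ = 2.3046 rad.
Bracket: h₀ sin ϕ sin δ + cos ϕ cos δ sin h₀ = 2.3046×-0.75471×-0.50310 + 0.65606×0.86423×0.74265 = 0.875044 + 0.421073 = 1.296117.
Inverse-square distance factor (a/d)² = 1.0333² = 1.067709.
Q̄ = (S_0/π) × 1.067709 × [bracket] = (347/π) × 1.067709 × 1.296117 = 152.9 W/m².

Q̄ ≈ 153 W/m²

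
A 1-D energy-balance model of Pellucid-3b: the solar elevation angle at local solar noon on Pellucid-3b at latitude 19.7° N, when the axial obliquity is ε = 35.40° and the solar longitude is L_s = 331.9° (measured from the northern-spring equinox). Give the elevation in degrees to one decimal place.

Solar declination: sin δ = sin ε · sin L_s = sin 35.40° × sin 331.9° = -0.27285, so δ = -15.834°.
At local noon the hour angle is zero, so the zenith angle equals |ϕ − δ| = |+19.7° − (-15.834°)| = 35.534°.
Elevation = 90° − 35.534° = 54.5°.

54.5°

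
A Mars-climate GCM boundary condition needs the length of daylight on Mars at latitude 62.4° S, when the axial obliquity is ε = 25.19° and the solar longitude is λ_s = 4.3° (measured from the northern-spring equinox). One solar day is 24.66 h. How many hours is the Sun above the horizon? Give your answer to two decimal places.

Solar declination: sin δ = sin ε · sin λ_s = sin 25.19° × sin 4.3° = 0.03191, so δ = +1.829°.
cos H₀ = −tan φ · tan δ = −tan(-62.4°) × tan(+1.829°) = 0.0611, so H₀ = 1.5097 rad = 86.50°.
Daylight = 2H₀/(2π) × 24.66 h = (1.5097/π) × 24.66 = 11.85 h.

11.85 h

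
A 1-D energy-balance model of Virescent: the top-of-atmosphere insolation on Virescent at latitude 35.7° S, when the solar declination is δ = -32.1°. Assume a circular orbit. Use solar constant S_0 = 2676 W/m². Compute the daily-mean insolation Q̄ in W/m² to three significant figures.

Q̄ ≈ 1.06e+03 W/m²

cos h₀ = −tan(-35.7°) tan(-32.100°) = -0.4508, h₀ = 2.0384 rad.
Bracket: h₀ sin ϕ sin δ + cos ϕ cos δ sin h₀ = 2.0384×-0.58354×-0.53140 + 0.81208×0.84712×0.89265 = 0.632094 + 0.614080 = 1.246174.
Q̄ = (S_0/π) × [bracket] = (2676/π) × 1.246174 = 1061 W/m².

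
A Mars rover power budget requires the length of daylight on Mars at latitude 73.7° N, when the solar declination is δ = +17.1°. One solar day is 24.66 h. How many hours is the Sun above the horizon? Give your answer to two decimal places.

24.66 h

Sunrise equation: cos H₀ = −tan φ · tan δ = -1.0520 ≤ −1, so the Sun never sets (polar day) and H₀ = π.
Daylight = 2H₀/(2π) × 24.66 h = (3.1416/π) × 24.66 = 24.66 h.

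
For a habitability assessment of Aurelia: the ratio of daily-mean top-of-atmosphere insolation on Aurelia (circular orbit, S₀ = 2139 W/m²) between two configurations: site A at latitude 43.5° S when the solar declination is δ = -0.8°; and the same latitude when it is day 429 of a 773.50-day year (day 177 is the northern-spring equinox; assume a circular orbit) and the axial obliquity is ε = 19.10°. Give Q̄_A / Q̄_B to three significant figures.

Q̄_A / Q̄_B ≈ 1.81

— Configuration A (φ=-43.5°):
cos H₀ = −tan(-43.5°) tan(-0.800°) = -0.0133, H₀ = 1.5840 rad.
Bracket: H₀ sin φ sin δ + cos φ cos δ sin H₀ = 1.5840×-0.68835×-0.01396 + 0.72537×0.99990×0.99991 = 0.015221 + 0.725232 = 0.740453.
Q̄ = (S₀/π) × [bracket] = (2139/π) × 0.740453 = 504.15 W/m².
— Configuration B (φ=-43.5°):
Solar longitude: λ_s = 360° × (429 − 177)/773.50 = 117.285°.
sin δ = sin 19.10° × sin 117.285° = 0.29081, so δ = +16.906°.
cos H₀ = −tan(-43.5°) tan(+16.906°) = 0.2884, H₀ = 1.2782 rad.
Bracket: H₀ sin φ sin δ + cos φ cos δ sin H₀ = 1.2782×-0.68835×0.29081 + 0.72537×0.95678×0.95750 = -0.255869 + 0.664524 = 0.408655.
Q̄ = (S₀/π) × [bracket] = (2139/π) × 0.408655 = 278.24 W/m².
Ratio Q̄_A / Q̄_B = 504.15 / 278.24 = 1.812.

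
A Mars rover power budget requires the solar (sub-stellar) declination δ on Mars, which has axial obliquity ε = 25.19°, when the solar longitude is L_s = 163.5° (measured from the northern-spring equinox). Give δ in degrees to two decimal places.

sin δ = sin ε · sin L_s = sin 25.19° × sin 163.5° = 0.120883.
δ = arcsin(0.120883) = +6.94°.

δ = +6.94°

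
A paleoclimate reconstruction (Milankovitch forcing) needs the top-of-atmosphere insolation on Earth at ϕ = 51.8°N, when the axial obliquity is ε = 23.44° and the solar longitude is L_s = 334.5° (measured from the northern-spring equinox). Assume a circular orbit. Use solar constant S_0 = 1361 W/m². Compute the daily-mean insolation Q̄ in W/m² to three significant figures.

Q̄ ≈ 179 W/m²

Solar declination: sin δ = sin ε · sin L_s = sin 23.44° × sin 334.5° = -0.17125, so δ = -9.861°.
cos h₀ = −tan(+51.8°) tan(-9.861°) = 0.2209, h₀ = 1.3481 rad.
Bracket: h₀ sin ϕ sin δ + cos ϕ cos δ sin h₀ = 1.3481×0.78586×-0.17125 + 0.61841×0.98523×0.97530 = -0.181425 + 0.594227 = 0.412802.
Q̄ = (S_0/π) × [bracket] = (1361/π) × 0.412802 = 178.8 W/m².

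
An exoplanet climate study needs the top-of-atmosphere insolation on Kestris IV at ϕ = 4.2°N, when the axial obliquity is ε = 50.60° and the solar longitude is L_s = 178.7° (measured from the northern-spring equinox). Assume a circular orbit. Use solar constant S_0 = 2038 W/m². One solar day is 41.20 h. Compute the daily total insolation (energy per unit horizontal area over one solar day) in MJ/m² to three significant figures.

Solar declination: sin δ = sin ε · sin L_s = sin 50.60° × sin 178.7° = 0.01753, so δ = +1.005°.
cos h₀ = −tan(+4.2°) tan(+1.005°) = -0.0013, h₀ = 1.5721 rad.
Bracket: h₀ sin ϕ sin δ + cos ϕ cos δ sin h₀ = 1.5721×0.07324×0.01753 + 0.99731×0.99985×1.00000 = 0.002018 + 0.997160 = 0.999178.
Q̄ = (S_0/π) × [bracket] = (2038/π) × 0.999178 = 648.18 W/m².
Daily total = Q̄ × 41.20 h × 3600 s/h = 648.18 × 41.20 × 3600 / 10⁶ = 96.14 MJ/m².

96.1 MJ/m²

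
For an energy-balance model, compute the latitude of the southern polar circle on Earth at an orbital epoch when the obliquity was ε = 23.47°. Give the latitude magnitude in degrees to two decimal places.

66.53°

The polar circle is the lowest latitude that experiences at least one full rotation of continuous darkness at the northern-summer solstice; it lies at |φ| = 90° − ε = 90° − 23.47° = 66.53°.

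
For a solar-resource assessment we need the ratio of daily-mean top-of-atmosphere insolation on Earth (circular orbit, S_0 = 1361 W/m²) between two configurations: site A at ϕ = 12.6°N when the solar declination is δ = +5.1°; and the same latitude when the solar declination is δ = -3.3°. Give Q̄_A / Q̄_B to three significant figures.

— Configuration A (ϕ=+12.6°):
cos h₀ = −tan(+12.6°) tan(+5.100°) = -0.0199, h₀ = 1.5907 rad.
Bracket: h₀ sin ϕ sin δ + cos ϕ cos δ sin h₀ = 1.5907×0.21814×0.08889 + 0.97592×0.99604×0.99980 = 0.030844 + 0.971861 = 1.002705.
Q̄ = (S_0/π) × [bracket] = (1361/π) × 1.002705 = 434.39 W/m².
— Configuration B (ϕ=+12.6°):
cos h₀ = −tan(+12.6°) tan(-3.300°) = 0.0129, h₀ = 1.5579 rad.
Bracket: h₀ sin ϕ sin δ + cos ϕ cos δ sin h₀ = 1.5579×0.21814×-0.05756 + 0.97592×0.99834×0.99992 = -0.019561 + 0.974222 = 0.954661.
Q̄ = (S_0/π) × [bracket] = (1361/π) × 0.954661 = 413.58 W/m².
Ratio Q̄_A / Q̄_B = 434.39 / 413.58 = 1.050.

Q̄_A / Q̄_B ≈ 1.05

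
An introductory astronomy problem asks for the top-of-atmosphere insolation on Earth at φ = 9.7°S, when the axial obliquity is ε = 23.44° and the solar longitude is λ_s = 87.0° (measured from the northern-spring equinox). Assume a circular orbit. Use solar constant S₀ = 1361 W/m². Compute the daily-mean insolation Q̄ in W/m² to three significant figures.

Solar declination: sin δ = sin ε · sin λ_s = sin 23.44° × sin 87.0° = 0.39724, so δ = +23.406°.
cos H₀ = −tan(-9.7°) tan(+23.406°) = 0.0740, H₀ = 1.4967 rad.
Bracket: H₀ sin φ sin δ + cos φ cos δ sin H₀ = 1.4967×-0.16849×0.39724 + 0.98570×0.91771×0.99726 = -0.100176 + 0.902108 = 0.801932.
Q̄ = (S₀/π) × [bracket] = (1361/π) × 0.801932 = 347.4 W/m².

Q̄ ≈ 347 W/m²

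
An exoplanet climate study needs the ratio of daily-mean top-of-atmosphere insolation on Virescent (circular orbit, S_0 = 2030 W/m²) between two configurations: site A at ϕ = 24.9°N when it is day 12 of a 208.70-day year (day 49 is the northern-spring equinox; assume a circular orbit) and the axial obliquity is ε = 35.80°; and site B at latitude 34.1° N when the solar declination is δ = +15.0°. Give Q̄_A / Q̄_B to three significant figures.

— Configuration A (ϕ=+24.9°):
Solar longitude: L_s = 360° × (12 − 49)/208.70 = -63.824°, i.e. -63.824° + 360° = 296.176°.
sin δ = sin 35.80° × sin 296.176° = -0.52496, so δ = -31.666°.
cos h₀ = −tan(+24.9°) tan(-31.666°) = 0.2863, h₀ = 1.2804 rad.
Bracket: h₀ sin ϕ sin δ + cos ϕ cos δ sin h₀ = 1.2804×0.42104×-0.52496 + 0.90704×0.85112×0.95814 = -0.283006 + 0.739684 = 0.456678.
Q̄ = (S_0/π) × [bracket] = (2030/π) × 0.456678 = 295.09 W/m².
— Configuration B (ϕ=+34.1°):
cos h₀ = −tan(+34.1°) tan(+15.000°) = -0.1814, h₀ = 1.7532 rad.
Bracket: h₀ sin ϕ sin δ + cos ϕ cos δ sin h₀ = 1.7532×0.56064×0.25882 + 0.82806×0.96593×0.98341 = 0.254398 + 0.786579 = 1.040977.
Q̄ = (S_0/π) × [bracket] = (2030/π) × 1.040977 = 672.65 W/m².
Ratio Q̄_A / Q̄_B = 295.09 / 672.65 = 0.4387.

Q̄_A / Q̄_B ≈ 0.439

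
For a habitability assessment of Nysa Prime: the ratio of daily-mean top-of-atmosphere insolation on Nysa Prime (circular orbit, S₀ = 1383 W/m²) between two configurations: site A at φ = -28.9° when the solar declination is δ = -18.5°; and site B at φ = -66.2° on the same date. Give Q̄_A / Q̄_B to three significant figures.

Q̄_A / Q̄_B ≈ 1.14

— Configuration A (φ=-28.9°):
cos H₀ = −tan(-28.9°) tan(-18.500°) = -0.1847, H₀ = 1.7566 rad.
Bracket: H₀ sin φ sin δ + cos φ cos δ sin H₀ = 1.7566×-0.48328×-0.31730 + 0.87546×0.94832×0.98279 = 0.269365 + 0.815928 = 1.085293.
Q̄ = (S₀/π) × [bracket] = (1383/π) × 1.085293 = 477.77 W/m².
— Configuration B (φ=-66.2°):
cos H₀ = −tan(-66.2°) tan(-18.500°) = -0.7586, H₀ = 2.4320 rad.
Bracket: H₀ sin φ sin δ + cos φ cos δ sin H₀ = 2.4320×-0.91496×-0.31730 + 0.40355×0.94832×0.65152 = 0.706050 + 0.249333 = 0.955383.
Q̄ = (S₀/π) × [bracket] = (1383/π) × 0.955383 = 420.58 W/m².
Ratio Q̄_A / Q̄_B = 477.77 / 420.58 = 1.136.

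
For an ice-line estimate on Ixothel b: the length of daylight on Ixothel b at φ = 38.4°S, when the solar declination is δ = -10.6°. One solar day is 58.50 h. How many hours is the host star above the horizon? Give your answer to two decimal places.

32.02 h

cos H₀ = −tan φ · tan δ = −tan(-38.4°) × tan(-10.600°) = -0.1483, so H₀ = 1.7197 rad = 98.53°.
Daylight = 2H₀/(2π) × 58.50 h = (1.7197/π) × 58.50 = 32.02 h.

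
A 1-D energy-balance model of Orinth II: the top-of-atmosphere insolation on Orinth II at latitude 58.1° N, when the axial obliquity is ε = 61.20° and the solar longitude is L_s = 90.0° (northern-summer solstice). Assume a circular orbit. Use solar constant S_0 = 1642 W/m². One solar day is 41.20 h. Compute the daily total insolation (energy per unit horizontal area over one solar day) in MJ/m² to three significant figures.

Solar declination: sin δ = sin ε · sin L_s = sin 61.20° × sin 90.0° = 0.87631, so δ = +61.200°.
cos h₀ = −tan(+58.1°) tan(+61.200°) = -2.9223 ≤ −1 ⇒ polar day, h₀ = π.
Bracket: h₀ sin ϕ sin δ + cos ϕ cos δ sin h₀ = 3.1416×0.84897×0.87631 + 0.52844×0.48175×0.00000 = 2.337228 + 0.000000 = 2.337228.
Q̄ = (S_0/π) × [bracket] = (1642/π) × 2.337228 = 1221.6 W/m².
Daily total = Q̄ × 41.20 h × 3600 s/h = 1221.6 × 41.20 × 3600 / 10⁶ = 181.2 MJ/m².

181 MJ/m²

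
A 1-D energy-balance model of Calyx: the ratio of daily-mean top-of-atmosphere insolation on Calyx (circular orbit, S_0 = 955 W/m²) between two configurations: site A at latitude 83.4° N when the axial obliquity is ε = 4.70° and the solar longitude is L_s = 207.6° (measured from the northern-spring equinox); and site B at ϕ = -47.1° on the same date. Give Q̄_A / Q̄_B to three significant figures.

Q̄_A / Q̄_B ≈ 0.0854

— Configuration A (ϕ=+83.4°):
Solar declination: sin δ = sin ε · sin L_s = sin 4.70° × sin 207.6° = -0.03796, so δ = -2.176°.
cos h₀ = −tan(+83.4°) tan(-2.176°) = 0.3283, h₀ = 1.2363 rad.
Bracket: h₀ sin ϕ sin δ + cos ϕ cos δ sin h₀ = 1.2363×0.99337×-0.03796 + 0.11494×0.99928×0.94456 = -0.046619 + 0.108490 = 0.061871.
Q̄ = (S_0/π) × [bracket] = (955/π) × 0.061871 = 18.808 W/m².
— Configuration B (ϕ=-47.1°):
cos h₀ = −tan(-47.1°) tan(-2.176°) = -0.0409, h₀ = 1.6117 rad.
Bracket: h₀ sin ϕ sin δ + cos ϕ cos δ sin h₀ = 1.6117×-0.73254×-0.03796 + 0.68072×0.99928×0.99916 = 0.044817 + 0.679658 = 0.724475.
Q̄ = (S_0/π) × [bracket] = (955/π) × 0.724475 = 220.23 W/m².
Ratio Q̄_A / Q̄_B = 18.808 / 220.23 = 0.08540.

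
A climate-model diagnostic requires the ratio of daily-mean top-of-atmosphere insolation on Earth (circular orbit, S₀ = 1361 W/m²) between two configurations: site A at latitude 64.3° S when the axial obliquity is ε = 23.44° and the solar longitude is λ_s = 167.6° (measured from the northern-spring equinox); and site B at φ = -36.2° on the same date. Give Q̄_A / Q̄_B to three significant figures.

— Configuration A (φ=-64.3°):
Solar declination: sin δ = sin ε · sin λ_s = sin 23.44° × sin 167.6° = 0.08542, so δ = +4.900°.
cos H₀ = −tan(-64.3°) tan(+4.900°) = 0.1781, H₀ = 1.3917 rad.
Bracket: H₀ sin φ sin δ + cos φ cos δ sin H₀ = 1.3917×-0.90108×0.08542 + 0.43366×0.99635×0.98401 = -0.107120 + 0.425168 = 0.318048.
Q̄ = (S₀/π) × [bracket] = (1361/π) × 0.318048 = 137.78 W/m².
— Configuration B (φ=-36.2°):
cos H₀ = −tan(-36.2°) tan(+4.900°) = 0.0627, H₀ = 1.5080 rad.
Bracket: H₀ sin φ sin δ + cos φ cos δ sin H₀ = 1.5080×-0.59061×0.08542 + 0.80696×0.99635×0.99803 = -0.076078 + 0.802431 = 0.726353.
Q̄ = (S₀/π) × [bracket] = (1361/π) × 0.726353 = 314.67 W/m².
Ratio Q̄_A / Q̄_B = 137.78 / 314.67 = 0.4379.

Q̄_A / Q̄_B ≈ 0.438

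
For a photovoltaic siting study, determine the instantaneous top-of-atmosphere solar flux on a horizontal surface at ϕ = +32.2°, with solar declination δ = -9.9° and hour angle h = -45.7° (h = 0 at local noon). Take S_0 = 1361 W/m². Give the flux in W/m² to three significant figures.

668 W/m²

cos θ_z = sin ϕ sin δ + cos ϕ cos δ cos h = -0.091617 + 0.582194 = 0.490577.
Flux = S_0 · cos θ_z = 1361 × 0.490577 = 667.7 W/m².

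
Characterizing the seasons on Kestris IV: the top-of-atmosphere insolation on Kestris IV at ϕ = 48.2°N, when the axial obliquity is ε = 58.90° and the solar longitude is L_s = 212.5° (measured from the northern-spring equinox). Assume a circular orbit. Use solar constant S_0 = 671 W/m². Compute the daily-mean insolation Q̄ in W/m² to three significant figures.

Solar declination: sin δ = sin ε · sin L_s = sin 58.90° × sin 212.5° = -0.46007, so δ = -27.392°.
cos h₀ = −tan(+48.2°) tan(-27.392°) = 0.5795, h₀ = 0.9526 rad.
Bracket: h₀ sin ϕ sin δ + cos ϕ cos δ sin h₀ = 0.9526×0.74548×-0.46007 + 0.66653×0.88788×0.81494 = -0.326716 + 0.482280 = 0.155564.
Q̄ = (S_0/π) × [bracket] = (671/π) × 0.155564 = 33.23 W/m².

Q̄ ≈ 33.2 W/m²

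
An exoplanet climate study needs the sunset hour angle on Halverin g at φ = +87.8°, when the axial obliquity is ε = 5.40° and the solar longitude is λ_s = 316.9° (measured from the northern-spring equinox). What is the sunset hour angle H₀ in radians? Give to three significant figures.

Solar declination: sin δ = sin ε · sin λ_s = sin 5.40° × sin 316.9° = -0.06430, so δ = -3.687°.
cos H₀ = −tan φ · tan δ = 1.6773 ≥ 1, so the host star never rises (polar night) and H₀ = 0.

H₀ = 0.00 rad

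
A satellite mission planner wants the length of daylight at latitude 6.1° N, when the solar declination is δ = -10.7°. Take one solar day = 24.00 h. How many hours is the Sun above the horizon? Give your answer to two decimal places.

11.85 h

cos H₀ = −tan φ · tan δ = −tan(+6.1°) × tan(-10.700°) = 0.0202, so H₀ = 1.5506 rad = 88.84°.
Daylight = 2H₀/(2π) × 24.00 h = (1.5506/π) × 24.00 = 11.85 h.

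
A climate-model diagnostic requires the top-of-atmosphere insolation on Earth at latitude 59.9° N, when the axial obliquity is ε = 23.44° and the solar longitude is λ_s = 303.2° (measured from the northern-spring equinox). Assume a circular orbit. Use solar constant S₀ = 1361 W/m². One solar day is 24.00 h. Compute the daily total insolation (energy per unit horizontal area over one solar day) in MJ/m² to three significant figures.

Solar declination: sin δ = sin ε · sin λ_s = sin 23.44° × sin 303.2° = -0.33286, so δ = -19.442°.
cos H₀ = −tan(+59.9°) tan(-19.442°) = 0.6089, H₀ = 0.9161 rad.
Bracket: H₀ sin φ sin δ + cos φ cos δ sin H₀ = 0.9161×0.86515×-0.33286 + 0.50151×0.94298×0.79323 = -0.263813 + 0.375129 = 0.111316.
Q̄ = (S₀/π) × [bracket] = (1361/π) × 0.111316 = 48.224 W/m².
Daily total = Q̄ × 24.00 h × 3600 s/h = 48.224 × 24.00 × 3600 / 10⁶ = 4.167 MJ/m².

4.17 MJ/m²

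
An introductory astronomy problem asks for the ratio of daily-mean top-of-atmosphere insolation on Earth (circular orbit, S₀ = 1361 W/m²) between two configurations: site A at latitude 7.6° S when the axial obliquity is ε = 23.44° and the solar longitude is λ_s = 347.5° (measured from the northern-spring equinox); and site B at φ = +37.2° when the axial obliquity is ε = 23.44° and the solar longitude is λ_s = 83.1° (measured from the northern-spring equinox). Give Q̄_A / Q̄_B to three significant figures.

— Configuration A (φ=-7.6°):
Solar declination: sin δ = sin ε · sin λ_s = sin 23.44° × sin 347.5° = -0.08610, so δ = -4.939°.
cos H₀ = −tan(-7.6°) tan(-4.939°) = -0.0115, H₀ = 1.5823 rad.
Bracket: H₀ sin φ sin δ + cos φ cos δ sin H₀ = 1.5823×-0.13226×-0.08610 + 0.99122×0.99629×0.99993 = 0.018019 + 0.987473 = 1.005492.
Q̄ = (S₀/π) × [bracket] = (1361/π) × 1.005492 = 435.60 W/m².
— Configuration B (φ=+37.2°):
Solar declination: sin δ = sin ε · sin λ_s = sin 23.44° × sin 83.1° = 0.39491, so δ = +23.260°.
cos H₀ = −tan(+37.2°) tan(+23.260°) = -0.3263, H₀ = 1.9032 rad.
Bracket: H₀ sin φ sin δ + cos φ cos δ sin H₀ = 1.9032×0.60460×0.39491 + 0.79653×0.91872×0.94528 = 0.454413 + 0.691745 = 1.146158.
Q̄ = (S₀/π) × [bracket] = (1361/π) × 1.146158 = 496.54 W/m².
Ratio Q̄_A / Q̄_B = 435.60 / 496.54 = 0.8773.

Q̄_A / Q̄_B ≈ 0.877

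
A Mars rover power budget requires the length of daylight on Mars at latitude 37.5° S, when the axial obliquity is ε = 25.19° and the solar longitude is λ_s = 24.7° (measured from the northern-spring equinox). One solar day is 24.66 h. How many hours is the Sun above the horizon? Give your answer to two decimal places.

11.24 h

Solar declination: sin δ = sin ε · sin λ_s = sin 25.19° × sin 24.7° = 0.17785, so δ = +10.245°.
cos H₀ = −tan φ · tan δ = −tan(-37.5°) × tan(+10.245°) = 0.1387, so H₀ = 1.4317 rad = 82.03°.
Daylight = 2H₀/(2π) × 24.66 h = (1.4317/π) × 24.66 = 11.24 h.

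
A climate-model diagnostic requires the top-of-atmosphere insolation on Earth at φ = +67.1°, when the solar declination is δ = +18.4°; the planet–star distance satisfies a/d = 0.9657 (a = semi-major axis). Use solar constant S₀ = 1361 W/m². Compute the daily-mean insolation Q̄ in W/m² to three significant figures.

cos H₀ = −tan(+67.1°) tan(+18.400°) = -0.7875, H₀ = 2.4775 rad.
Bracket: H₀ sin φ sin δ + cos φ cos δ sin H₀ = 2.4775×0.92119×0.31565 + 0.38912×0.94888×0.61631 = 0.720392 + 0.227559 = 0.947951.
Inverse-square distance factor (a/d)² = 0.9657² = 0.932576.
Q̄ = (S₀/π) × 0.932576 × [bracket] = (1361/π) × 0.932576 × 0.947951 = 383.0 W/m².

Q̄ ≈ 383 W/m²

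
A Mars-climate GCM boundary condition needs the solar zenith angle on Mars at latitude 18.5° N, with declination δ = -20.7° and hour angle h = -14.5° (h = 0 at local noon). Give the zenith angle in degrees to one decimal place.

cos θ_z = sin ϕ sin δ + cos ϕ cos δ cos h = -0.112159 + 0.858847 = 0.746688.
θ_z = arccos(0.746688) = 41.7°.

θ_z = 41.7°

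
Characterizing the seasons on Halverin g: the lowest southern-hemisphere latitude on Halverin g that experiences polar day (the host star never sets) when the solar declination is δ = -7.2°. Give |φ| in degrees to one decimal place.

|φ| = 82.8°

Polar day requires cos H₀ = −tan φ tan δ ≤ −1, i.e. tan φ tan δ ≥ 1.
The boundary is |tan φ| · |tan δ| = 1, so |φ| = 90° − |δ| = 90° − 7.2° = 82.8° in the southern hemisphere.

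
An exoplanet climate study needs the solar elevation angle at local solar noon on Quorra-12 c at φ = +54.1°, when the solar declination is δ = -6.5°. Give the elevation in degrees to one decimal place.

29.4°

At local noon the hour angle is zero, so the zenith angle equals |φ − δ| = |+54.1° − (-6.500°)| = 60.600°.
Elevation = 90° − 60.600° = 29.4°.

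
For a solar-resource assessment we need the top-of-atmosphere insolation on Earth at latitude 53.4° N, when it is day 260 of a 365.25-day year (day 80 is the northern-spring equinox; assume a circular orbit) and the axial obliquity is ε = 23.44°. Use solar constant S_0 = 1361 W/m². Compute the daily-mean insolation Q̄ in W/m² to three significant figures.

Solar longitude: L_s = 360° × (260 − 80)/365.25 = 177.413°.
sin δ = sin 23.44° × sin 177.413° = 0.01796, so δ = +1.029°.
cos h₀ = −tan(+53.4°) tan(+1.029°) = -0.0242, h₀ = 1.5950 rad.
Bracket: h₀ sin ϕ sin δ + cos ϕ cos δ sin h₀ = 1.5950×0.80282×0.01796 + 0.59622×0.99984×0.99971 = 0.022998 + 0.595952 = 0.618950.
Q̄ = (S_0/π) × [bracket] = (1361/π) × 0.618950 = 268.1 W/m².

Q̄ ≈ 268 W/m²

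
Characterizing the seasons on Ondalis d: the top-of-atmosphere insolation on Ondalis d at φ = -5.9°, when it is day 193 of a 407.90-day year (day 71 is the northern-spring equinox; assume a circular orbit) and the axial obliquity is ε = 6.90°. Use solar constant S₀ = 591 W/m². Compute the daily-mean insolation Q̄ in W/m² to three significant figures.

Q̄ ≈ 182 W/m²

Solar longitude: λ_s = 360° × (193 − 71)/407.90 = 107.673°.
sin δ = sin 6.90° × sin 107.673° = 0.11447, so δ = +6.573°.
cos H₀ = −tan(-5.9°) tan(+6.573°) = 0.0119, H₀ = 1.5589 rad.
Bracket: H₀ sin φ sin δ + cos φ cos δ sin H₀ = 1.5589×-0.10279×0.11447 + 0.99470×0.99343×0.99993 = -0.018343 + 0.988096 = 0.969753.
Q̄ = (S₀/π) × [bracket] = (591/π) × 0.969753 = 182.4 W/m².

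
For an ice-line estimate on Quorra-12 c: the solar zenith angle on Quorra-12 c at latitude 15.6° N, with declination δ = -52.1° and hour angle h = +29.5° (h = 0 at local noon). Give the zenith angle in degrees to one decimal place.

θ_z = 72.4°

cos θ_z = sin ϕ sin δ + cos ϕ cos δ cos h = -0.212200 + 0.514952 = 0.302752.
θ_z = arccos(0.302752) = 72.4°.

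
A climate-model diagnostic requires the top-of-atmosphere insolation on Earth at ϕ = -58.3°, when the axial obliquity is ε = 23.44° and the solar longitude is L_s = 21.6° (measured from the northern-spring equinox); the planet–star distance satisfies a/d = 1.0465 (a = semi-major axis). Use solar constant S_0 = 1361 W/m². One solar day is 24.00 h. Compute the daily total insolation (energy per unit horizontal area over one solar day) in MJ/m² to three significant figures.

Solar declination: sin δ = sin ε · sin L_s = sin 23.44° × sin 21.6° = 0.14644, so δ = +8.420°.
cos h₀ = −tan(-58.3°) tan(+8.420°) = 0.2397, h₀ = 1.3288 rad.
Bracket: h₀ sin ϕ sin δ + cos ϕ cos δ sin h₀ = 1.3288×-0.85081×0.14644 + 0.52547×0.98922×0.97085 = -0.165559 + 0.504653 = 0.339094.
Inverse-square distance factor (a/d)² = 1.0465² = 1.095162.
Q̄ = (S_0/π) × 1.095162 × [bracket] = (1361/π) × 1.095162 × 0.339094 = 160.88 W/m².
Daily total = Q̄ × 24.00 h × 3600 s/h = 160.88 × 24.00 × 3600 / 10⁶ = 13.90 MJ/m².

13.9 MJ/m²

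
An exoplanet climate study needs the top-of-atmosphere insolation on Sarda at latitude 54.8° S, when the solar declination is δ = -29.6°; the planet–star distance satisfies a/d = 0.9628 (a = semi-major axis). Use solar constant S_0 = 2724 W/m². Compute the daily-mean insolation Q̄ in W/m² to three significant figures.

cos h₀ = −tan(-54.8°) tan(-29.600°) = -0.8053, h₀ = 2.5070 rad.
Bracket: h₀ sin ϕ sin δ + cos ϕ cos δ sin h₀ = 2.5070×-0.81714×-0.49394 + 0.57643×0.86949×0.59286 = 1.011871 + 0.297142 = 1.309013.
Inverse-square distance factor (a/d)² = 0.9628² = 0.926984.
Q̄ = (S_0/π) × 0.926984 × [bracket] = (2724/π) × 0.926984 × 1.309013 = 1052 W/m².

Q̄ ≈ 1.05e+03 W/m²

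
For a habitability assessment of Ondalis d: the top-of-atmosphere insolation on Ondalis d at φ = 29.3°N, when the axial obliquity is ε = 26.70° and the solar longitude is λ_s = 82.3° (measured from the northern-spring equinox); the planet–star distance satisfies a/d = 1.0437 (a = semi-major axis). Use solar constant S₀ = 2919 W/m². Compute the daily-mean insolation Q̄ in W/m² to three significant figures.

Q̄ ≈ 1.17e+03 W/m²

Solar declination: sin δ = sin ε · sin λ_s = sin 26.70° × sin 82.3° = 0.44527, so δ = +26.440°.
cos H₀ = −tan(+29.3°) tan(+26.440°) = -0.2791, H₀ = 1.8536 rad.
Bracket: H₀ sin φ sin δ + cos φ cos δ sin H₀ = 1.8536×0.48938×0.44527 + 0.87207×0.89540×0.96027 = 0.403911 + 0.749828 = 1.153739.
Inverse-square distance factor (a/d)² = 1.0437² = 1.089310.
Q̄ = (S₀/π) × 1.089310 × [bracket] = (2919/π) × 1.089310 × 1.153739 = 1168 W/m².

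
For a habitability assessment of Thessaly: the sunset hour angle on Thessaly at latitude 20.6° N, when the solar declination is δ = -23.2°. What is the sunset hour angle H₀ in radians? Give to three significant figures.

cos H₀ = −tan φ · tan δ = −tan(+20.6°) × tan(-23.200°) = 0.1611, so H₀ = 1.4090 rad = 80.73°.

H₀ = 1.41 rad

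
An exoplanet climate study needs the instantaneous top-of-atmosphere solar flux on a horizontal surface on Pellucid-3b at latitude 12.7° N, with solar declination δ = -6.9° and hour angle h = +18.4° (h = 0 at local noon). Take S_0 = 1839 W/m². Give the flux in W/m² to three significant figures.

cos θ_z = sin ϕ sin δ + cos ϕ cos δ cos h = -0.026412 + 0.918957 = 0.892545.
Flux = S_0 · cos θ_z = 1839 × 0.892545 = 1641 W/m².

1.64e+03 W/m²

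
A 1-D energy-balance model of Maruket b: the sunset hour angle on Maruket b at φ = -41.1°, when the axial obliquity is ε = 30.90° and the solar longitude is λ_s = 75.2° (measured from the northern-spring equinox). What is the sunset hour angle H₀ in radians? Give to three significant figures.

H₀ = 1.05 rad

Solar declination: sin δ = sin ε · sin λ_s = sin 30.90° × sin 75.2° = 0.49650, so δ = +29.769°.
cos H₀ = −tan φ · tan δ = −tan(-41.1°) × tan(+29.769°) = 0.4990, so H₀ = 1.0484 rad = 60.07°.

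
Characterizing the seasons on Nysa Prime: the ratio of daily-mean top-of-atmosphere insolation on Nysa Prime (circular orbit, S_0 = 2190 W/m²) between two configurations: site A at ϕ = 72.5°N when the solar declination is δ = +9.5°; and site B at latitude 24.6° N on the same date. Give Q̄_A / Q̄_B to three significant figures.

Q̄_A / Q̄_B ≈ 0.582

— Configuration A (ϕ=+72.5°):
cos h₀ = −tan(+72.5°) tan(+9.500°) = -0.5307, h₀ = 2.1303 rad.
Bracket: h₀ sin ϕ sin δ + cos ϕ cos δ sin h₀ = 2.1303×0.95372×0.16505 + 0.30071×0.98629×0.84753 = 0.335334 + 0.251367 = 0.586701.
Q̄ = (S_0/π) × [bracket] = (2190/π) × 0.586701 = 408.99 W/m².
— Configuration B (ϕ=+24.6°):
cos h₀ = −tan(+24.6°) tan(+9.500°) = -0.0766, h₀ = 1.6475 rad.
Bracket: h₀ sin ϕ sin δ + cos ϕ cos δ sin h₀ = 1.6475×0.41628×0.16505 + 0.90924×0.98629×0.99706 = 0.113195 + 0.894138 = 1.007333.
Q̄ = (S_0/π) × [bracket] = (2190/π) × 1.007333 = 702.21 W/m².
Ratio Q̄_A / Q̄_B = 408.99 / 702.21 = 0.5824.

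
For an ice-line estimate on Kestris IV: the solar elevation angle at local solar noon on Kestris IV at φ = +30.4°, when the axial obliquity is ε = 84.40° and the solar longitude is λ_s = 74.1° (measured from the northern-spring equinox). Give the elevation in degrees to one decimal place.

47.2°

Solar declination: sin δ = sin ε · sin λ_s = sin 84.40° × sin 74.1° = 0.95715, so δ = +73.167°.
At local noon the hour angle is zero, so the zenith angle equals |φ − δ| = |+30.4° − (+73.167°)| = 42.767°.
Elevation = 90° − 42.767° = 47.2°.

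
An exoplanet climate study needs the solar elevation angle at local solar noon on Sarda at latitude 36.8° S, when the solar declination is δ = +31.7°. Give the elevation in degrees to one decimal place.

21.5°

At local noon the hour angle is zero, so the zenith angle equals |ϕ − δ| = |-36.8° − (+31.700°)| = 68.500°.
Elevation = 90° − 68.500° = 21.5°.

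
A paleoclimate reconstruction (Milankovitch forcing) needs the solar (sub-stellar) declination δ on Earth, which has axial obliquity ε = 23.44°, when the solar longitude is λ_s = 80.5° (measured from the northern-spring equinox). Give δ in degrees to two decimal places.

sin δ = sin ε · sin λ_s = sin 23.44° × sin 80.5° = 0.392333.
δ = arcsin(0.392333) = +23.10°.

δ = +23.10°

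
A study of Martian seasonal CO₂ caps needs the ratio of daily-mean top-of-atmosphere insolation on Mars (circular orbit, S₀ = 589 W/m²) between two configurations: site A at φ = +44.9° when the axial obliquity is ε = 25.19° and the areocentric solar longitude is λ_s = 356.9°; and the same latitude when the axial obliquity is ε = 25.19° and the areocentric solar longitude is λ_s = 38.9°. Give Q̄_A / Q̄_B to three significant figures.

Q̄_A / Q̄_B ≈ 0.679

— Configuration A (φ=+44.9°):
sin δ = sin 25.19° × sin 356.9° = -0.02302, so δ = -1.319°.
cos H₀ = −tan(+44.9°) tan(-1.319°) = 0.0229, H₀ = 1.5479 rad.
Bracket: H₀ sin φ sin δ + cos φ cos δ sin H₀ = 1.5479×0.70587×-0.02302 + 0.70834×0.99974×0.99974 = -0.025152 + 0.707972 = 0.682820.
Q̄ = (S₀/π) × [bracket] = (589/π) × 0.682820 = 128.02 W/m².
— Configuration B (φ=+44.9°):
sin δ = sin 25.19° × sin 38.9° = 0.26727, so δ = +15.502°.
cos H₀ = −tan(+44.9°) tan(+15.502°) = -0.2764, H₀ = 1.8508 rad.
Bracket: H₀ sin φ sin δ + cos φ cos δ sin H₀ = 1.8508×0.70587×0.26727 + 0.70834×0.96362×0.96104 = 0.349168 + 0.655978 = 1.005146.
Q̄ = (S₀/π) × [bracket] = (589/π) × 1.005146 = 188.45 W/m².
Ratio Q̄_A / Q̄_B = 128.02 / 188.45 = 0.6793.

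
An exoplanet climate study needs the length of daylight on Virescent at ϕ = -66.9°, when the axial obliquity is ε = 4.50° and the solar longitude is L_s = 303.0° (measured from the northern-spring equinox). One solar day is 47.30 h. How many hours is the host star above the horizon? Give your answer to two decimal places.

25.99 h

Solar declination: sin δ = sin ε · sin L_s = sin 4.50° × sin 303.0° = -0.06580, so δ = -3.773°.
cos h₀ = −tan ϕ · tan δ = −tan(-66.9°) × tan(-3.773°) = -0.1546, so h₀ = 1.7260 rad = 98.89°.
Daylight = 2h₀/(2π) × 47.30 h = (1.7260/π) × 47.30 = 25.99 h.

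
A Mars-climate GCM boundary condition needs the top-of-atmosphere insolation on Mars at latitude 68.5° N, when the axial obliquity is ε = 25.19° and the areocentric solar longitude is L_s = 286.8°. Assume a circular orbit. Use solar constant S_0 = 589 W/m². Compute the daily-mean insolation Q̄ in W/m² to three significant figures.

Q̄ ≈ 0.00 W/m²

sin δ = sin 25.19° × sin 286.8° = -0.40746, so δ = -24.045°.
cos h₀ = −tan(+68.5°) tan(-24.045°) = 1.1327 ≥ 1 ⇒ polar night, h₀ = 0 and Q̄ = 0.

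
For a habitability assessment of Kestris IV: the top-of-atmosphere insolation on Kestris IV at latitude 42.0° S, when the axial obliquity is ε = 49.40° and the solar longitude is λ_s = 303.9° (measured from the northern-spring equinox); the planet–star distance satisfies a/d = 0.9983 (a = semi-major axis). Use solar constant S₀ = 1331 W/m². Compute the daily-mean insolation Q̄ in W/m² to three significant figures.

Solar declination: sin δ = sin ε · sin λ_s = sin 49.40° × sin 303.9° = -0.63020, so δ = -39.065°.
cos H₀ = −tan(-42.0°) tan(-39.065°) = -0.7308, H₀ = 2.3903 rad.
Bracket: H₀ sin φ sin δ + cos φ cos δ sin H₀ = 2.3903×-0.66913×-0.63020 + 0.74314×0.77643×0.68256 = 1.007955 + 0.393835 = 1.401790.
Inverse-square distance factor (a/d)² = 0.9983² = 0.996603.
Q̄ = (S₀/π) × 0.996603 × [bracket] = (1331/π) × 0.996603 × 1.401790 = 591.9 W/m².

Q̄ ≈ 592 W/m²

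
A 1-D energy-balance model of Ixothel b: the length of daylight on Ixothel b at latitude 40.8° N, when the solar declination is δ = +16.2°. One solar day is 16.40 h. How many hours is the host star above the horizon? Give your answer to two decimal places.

9.52 h

cos H₀ = −tan φ · tan δ = −tan(+40.8°) × tan(+16.200°) = -0.2508, so H₀ = 1.8243 rad = 104.52°.
Daylight = 2H₀/(2π) × 16.40 h = (1.8243/π) × 16.40 = 9.52 h.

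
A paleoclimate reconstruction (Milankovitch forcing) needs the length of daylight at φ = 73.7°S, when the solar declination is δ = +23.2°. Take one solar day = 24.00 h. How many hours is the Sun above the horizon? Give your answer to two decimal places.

cos H₀ = −tan φ · tan δ = 1.4657 ≥ 1, so the Sun never rises (polar night) and H₀ = 0.
Daylight = 2H₀/(2π) × 24.00 h = (0.0000/π) × 24.00 = 0.00 h.

0.00 h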